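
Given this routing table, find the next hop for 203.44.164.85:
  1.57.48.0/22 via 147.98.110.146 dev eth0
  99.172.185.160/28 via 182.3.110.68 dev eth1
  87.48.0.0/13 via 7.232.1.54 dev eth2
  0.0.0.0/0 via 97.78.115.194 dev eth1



Longest prefix match for 203.44.164.85:
  /22 1.57.48.0: no
  /28 99.172.185.160: no
  /13 87.48.0.0: no
  /0 0.0.0.0: MATCH
Selected: next-hop 97.78.115.194 via eth1 (matched /0)


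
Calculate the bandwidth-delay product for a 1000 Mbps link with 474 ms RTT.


BDP = bandwidth * RTT
= 1000 Mbps * 474 ms
= 1000 * 1e6 * 474 / 1000 bits
= 474000000 bits
= 59250000 bytes
= 57861.3281 KB
BDP = 474000000 bits (59250000 bytes)


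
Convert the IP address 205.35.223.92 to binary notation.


205 = 11001101
35 = 00100011
223 = 11011111
92 = 01011100
Binary: 11001101.00100011.11011111.01011100


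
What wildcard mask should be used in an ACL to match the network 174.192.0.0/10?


Subnet mask: 255.192.0.0
Wildcard = 255.255.255.255 - subnet mask
255 - 255 = 0
255 - 192 = 63
255 - 0 = 255
255 - 0 = 255
Wildcard: 0.63.255.255


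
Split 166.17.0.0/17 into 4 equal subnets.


New prefix = 17 + 2 = 19
Each subnet has 8192 addresses
  166.17.0.0/19
  166.17.32.0/19
  166.17.64.0/19
  166.17.96.0/19
Subnets: 166.17.0.0/19, 166.17.32.0/19, 166.17.64.0/19, 166.17.96.0/19


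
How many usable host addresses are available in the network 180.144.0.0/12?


Host bits = 32 - 12 = 20
Total addresses = 2^20 = 1048576
Usable = total - 2 (network and broadcast)
Usable hosts: 1048574


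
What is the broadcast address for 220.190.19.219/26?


Network: 220.190.19.192/26
Host bits = 6
Set all host bits to 1:
Broadcast: 220.190.19.255


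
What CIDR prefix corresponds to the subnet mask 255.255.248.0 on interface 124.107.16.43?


Binary: 11111111.11111111.11111000.00000000
Count leading 1s
Prefix: /21


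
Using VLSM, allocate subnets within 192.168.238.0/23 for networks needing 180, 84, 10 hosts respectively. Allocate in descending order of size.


180 hosts -> /24 (254 usable): 192.168.238.0/24
84 hosts -> /25 (126 usable): 192.168.239.0/25
10 hosts -> /28 (14 usable): 192.168.239.128/28
Allocation: 192.168.238.0/24 (180 hosts, 254 usable); 192.168.239.0/25 (84 hosts, 126 usable); 192.168.239.128/28 (10 hosts, 14 usable)


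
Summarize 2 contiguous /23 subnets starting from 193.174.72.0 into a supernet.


Original prefix: /23
Number of subnets: 2 = 2^1
New prefix = 23 - 1 = 22
Supernet: 193.174.72.0/22


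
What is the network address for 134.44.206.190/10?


IP:   10000110.00101100.11001110.10111110
Mask: 11111111.11000000.00000000.00000000
AND operation:
Net:  10000110.00000000.00000000.00000000
Network: 134.0.0.0/10


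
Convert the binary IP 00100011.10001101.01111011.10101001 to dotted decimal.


00100011 = 35
10001101 = 141
01111011 = 123
10101001 = 169
IP: 35.141.123.169


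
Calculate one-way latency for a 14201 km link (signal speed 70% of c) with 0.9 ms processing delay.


Speed = 0.7 * 3e5 km/s = 210000 km/s
Propagation delay = 14201 / 210000 = 0.0676 s = 67.6238 ms
Processing delay = 0.9 ms
Total one-way latency = 68.5238 ms


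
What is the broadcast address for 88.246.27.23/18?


Network: 88.246.0.0/18
Host bits = 14
Set all host bits to 1:
Broadcast: 88.246.63.255


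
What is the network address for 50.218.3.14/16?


IP:   00110010.11011010.00000011.00001110
Mask: 11111111.11111111.00000000.00000000
AND operation:
Net:  00110010.11011010.00000000.00000000
Network: 50.218.0.0/16


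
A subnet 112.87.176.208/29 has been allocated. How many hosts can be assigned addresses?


Host bits = 32 - 29 = 3
Total addresses = 2^3 = 8
Usable = total - 2 (network and broadcast)
Usable hosts: 6


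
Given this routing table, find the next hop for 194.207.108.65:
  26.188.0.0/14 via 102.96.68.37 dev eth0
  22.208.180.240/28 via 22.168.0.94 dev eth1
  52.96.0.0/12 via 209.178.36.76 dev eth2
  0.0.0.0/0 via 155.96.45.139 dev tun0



Longest prefix match for 194.207.108.65:
  /14 26.188.0.0: no
  /28 22.208.180.240: no
  /12 52.96.0.0: no
  /0 0.0.0.0: MATCH
Selected: next-hop 155.96.45.139 via tun0 (matched /0)


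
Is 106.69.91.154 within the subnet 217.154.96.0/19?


Subnet network: 217.154.96.0
Test IP AND mask: 106.69.64.0
No, 106.69.91.154 is not in 217.154.96.0/19


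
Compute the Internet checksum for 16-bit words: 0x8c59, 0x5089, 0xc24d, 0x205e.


Sum all words (with carry folding):
+ 0x8c59 = 0x8c59
+ 0x5089 = 0xdce2
+ 0xc24d = 0x9f30
+ 0x205e = 0xbf8e
One's complement: ~0xbf8e
Checksum = 0x4071


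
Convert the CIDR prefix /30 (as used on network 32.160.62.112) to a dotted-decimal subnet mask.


/30 means 30 network bits, 2 host bits
Binary: 11111111111111111111111111111100
Mask: 255.255.255.252


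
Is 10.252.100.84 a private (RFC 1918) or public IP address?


RFC 1918 private ranges:
  10.0.0.0/8 (10.0.0.0 - 10.255.255.255)
  172.16.0.0/12 (172.16.0.0 - 172.31.255.255)
  192.168.0.0/16 (192.168.0.0 - 192.168.255.255)
Private (in 10.0.0.0/8)


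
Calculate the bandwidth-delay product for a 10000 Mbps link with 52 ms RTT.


BDP = bandwidth * RTT
= 10000 Mbps * 52 ms
= 10000 * 1e6 * 52 / 1000 bits
= 520000000 bits
= 65000000 bytes
= 63476.5625 KB
BDP = 520000000 bits (65000000 bytes)


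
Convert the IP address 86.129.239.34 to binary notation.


86 = 01010110
129 = 10000001
239 = 11101111
34 = 00100010
Binary: 01010110.10000001.11101111.00100010


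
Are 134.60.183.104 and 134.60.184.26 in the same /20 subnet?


Mask: 255.255.240.0
134.60.183.104 AND mask = 134.60.176.0
134.60.184.26 AND mask = 134.60.176.0
Yes, same subnet (134.60.176.0)


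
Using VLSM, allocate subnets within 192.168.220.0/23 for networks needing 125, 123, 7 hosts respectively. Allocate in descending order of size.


125 hosts -> /25 (126 usable): 192.168.220.0/25
123 hosts -> /25 (126 usable): 192.168.220.128/25
7 hosts -> /28 (14 usable): 192.168.221.0/28
Allocation: 192.168.220.0/25 (125 hosts, 126 usable); 192.168.220.128/25 (123 hosts, 126 usable); 192.168.221.0/28 (7 hosts, 14 usable)


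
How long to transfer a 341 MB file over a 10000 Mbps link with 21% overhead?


Effective throughput = 10000 * (1 - 21/100) = 7900 Mbps
File size in Mb = 341 * 8 = 2728 Mb
Time = 2728 / 7900
Time = 0.3453 seconds


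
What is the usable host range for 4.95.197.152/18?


Network: 4.95.192.0
Broadcast: 4.95.255.255
First usable = network + 1
Last usable = broadcast - 1
Range: 4.95.192.1 to 4.95.255.254


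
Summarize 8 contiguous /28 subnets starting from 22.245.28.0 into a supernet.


Original prefix: /28
Number of subnets: 8 = 2^3
New prefix = 28 - 3 = 25
Supernet: 22.245.28.0/25


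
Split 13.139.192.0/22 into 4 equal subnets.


New prefix = 22 + 2 = 24
Each subnet has 256 addresses
  13.139.192.0/24
  13.139.193.0/24
  13.139.194.0/24
  13.139.195.0/24
Subnets: 13.139.192.0/24, 13.139.193.0/24, 13.139.194.0/24, 13.139.195.0/24


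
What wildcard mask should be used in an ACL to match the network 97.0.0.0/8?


Subnet mask: 255.0.0.0
Wildcard = 255.255.255.255 - subnet mask
255 - 255 = 0
255 - 0 = 255
255 - 0 = 255
255 - 0 = 255
Wildcard: 0.255.255.255


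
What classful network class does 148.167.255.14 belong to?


First octet: 148
Binary: 10010100
10xxxxxx -> Class B (128-191)
Class B, default mask 255.255.0.0 (/16)


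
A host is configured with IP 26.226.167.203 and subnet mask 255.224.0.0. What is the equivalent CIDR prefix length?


Binary: 11111111.11100000.00000000.00000000
Count leading 1s
Prefix: /11


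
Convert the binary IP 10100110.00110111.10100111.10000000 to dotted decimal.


10100110 = 166
00110111 = 55
10100111 = 167
10000000 = 128
IP: 166.55.167.128


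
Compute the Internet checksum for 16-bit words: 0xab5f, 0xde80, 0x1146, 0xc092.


Sum all words (with carry folding):
+ 0xab5f = 0xab5f
+ 0xde80 = 0x89e0
+ 0x1146 = 0x9b26
+ 0xc092 = 0x5bb9
One's complement: ~0x5bb9
Checksum = 0xa446


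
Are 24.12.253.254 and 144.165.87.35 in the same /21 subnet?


Mask: 255.255.248.0
24.12.253.254 AND mask = 24.12.248.0
144.165.87.35 AND mask = 144.165.80.0
No, different subnets (24.12.248.0 vs 144.165.80.0)


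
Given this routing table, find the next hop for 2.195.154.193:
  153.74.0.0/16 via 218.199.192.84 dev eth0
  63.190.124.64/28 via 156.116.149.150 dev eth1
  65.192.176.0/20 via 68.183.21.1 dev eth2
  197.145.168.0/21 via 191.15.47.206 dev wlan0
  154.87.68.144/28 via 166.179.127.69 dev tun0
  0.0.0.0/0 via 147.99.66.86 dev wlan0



Longest prefix match for 2.195.154.193:
  /16 153.74.0.0: no
  /28 63.190.124.64: no
  /20 65.192.176.0: no
  /21 197.145.168.0: no
  /28 154.87.68.144: no
  /0 0.0.0.0: MATCH
Selected: next-hop 147.99.66.86 via wlan0 (matched /0)


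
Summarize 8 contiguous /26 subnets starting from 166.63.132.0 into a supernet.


Original prefix: /26
Number of subnets: 8 = 2^3
New prefix = 26 - 3 = 23
Supernet: 166.63.132.0/23


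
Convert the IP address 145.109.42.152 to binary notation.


145 = 10010001
109 = 01101101
42 = 00101010
152 = 10011000
Binary: 10010001.01101101.00101010.10011000


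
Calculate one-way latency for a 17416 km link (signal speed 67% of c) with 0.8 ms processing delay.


Speed = 0.67 * 3e5 km/s = 201000 km/s
Propagation delay = 17416 / 201000 = 0.0866 s = 86.6468 ms
Processing delay = 0.8 ms
Total one-way latency = 87.4468 ms


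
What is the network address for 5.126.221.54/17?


IP:   00000101.01111110.11011101.00110110
Mask: 11111111.11111111.10000000.00000000
AND operation:
Net:  00000101.01111110.10000000.00000000
Network: 5.126.128.0/17


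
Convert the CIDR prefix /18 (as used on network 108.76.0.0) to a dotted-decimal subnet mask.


/18 means 18 network bits, 14 host bits
Binary: 11111111111111111100000000000000
Mask: 255.255.192.0


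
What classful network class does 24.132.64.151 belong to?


First octet: 24
Binary: 00011000
0xxxxxxx -> Class A (1-126)
Class A, default mask 255.0.0.0 (/8)


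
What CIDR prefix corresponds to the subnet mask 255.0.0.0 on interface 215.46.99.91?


Binary: 11111111.00000000.00000000.00000000
Count leading 1s
Prefix: /8


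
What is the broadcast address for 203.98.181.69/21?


Network: 203.98.176.0/21
Host bits = 11
Set all host bits to 1:
Broadcast: 203.98.183.255


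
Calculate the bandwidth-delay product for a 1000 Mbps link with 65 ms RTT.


BDP = bandwidth * RTT
= 1000 Mbps * 65 ms
= 1000 * 1e6 * 65 / 1000 bits
= 65000000 bits
= 8125000 bytes
= 7934.5703 KB
BDP = 65000000 bits (8125000 bytes)


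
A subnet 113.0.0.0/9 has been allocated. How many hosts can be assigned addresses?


Host bits = 32 - 9 = 23
Total addresses = 2^23 = 8388608
Usable = total - 2 (network and broadcast)
Usable hosts: 8388606


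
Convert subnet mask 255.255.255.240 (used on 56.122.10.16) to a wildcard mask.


Subnet mask: 255.255.255.240
Wildcard = 255.255.255.255 - subnet mask
255 - 255 = 0
255 - 255 = 0
255 - 255 = 0
255 - 240 = 15
Wildcard: 0.0.0.15


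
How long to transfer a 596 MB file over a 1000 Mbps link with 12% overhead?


Effective throughput = 1000 * (1 - 12/100) = 880 Mbps
File size in Mb = 596 * 8 = 4768 Mb
Time = 4768 / 880
Time = 5.4182 seconds


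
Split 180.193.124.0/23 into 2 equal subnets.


New prefix = 23 + 1 = 24
Each subnet has 256 addresses
  180.193.124.0/24
  180.193.125.0/24
Subnets: 180.193.124.0/24, 180.193.125.0/24


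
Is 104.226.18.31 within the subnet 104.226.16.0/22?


Subnet network: 104.226.16.0
Test IP AND mask: 104.226.16.0
Yes, 104.226.18.31 is in 104.226.16.0/22


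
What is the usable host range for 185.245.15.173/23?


Network: 185.245.14.0
Broadcast: 185.245.15.255
First usable = network + 1
Last usable = broadcast - 1
Range: 185.245.14.1 to 185.245.15.254


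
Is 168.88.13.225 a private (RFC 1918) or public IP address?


RFC 1918 private ranges:
  10.0.0.0/8 (10.0.0.0 - 10.255.255.255)
  172.16.0.0/12 (172.16.0.0 - 172.31.255.255)
  192.168.0.0/16 (192.168.0.0 - 192.168.255.255)
Public (not in any RFC 1918 range)


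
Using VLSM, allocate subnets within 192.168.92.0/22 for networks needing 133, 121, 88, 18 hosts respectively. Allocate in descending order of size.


133 hosts -> /24 (254 usable): 192.168.92.0/24
121 hosts -> /25 (126 usable): 192.168.93.0/25
88 hosts -> /25 (126 usable): 192.168.93.128/25
18 hosts -> /27 (30 usable): 192.168.94.0/27
Allocation: 192.168.92.0/24 (133 hosts, 254 usable); 192.168.93.0/25 (121 hosts, 126 usable); 192.168.93.128/25 (88 hosts, 126 usable); 192.168.94.0/27 (18 hosts, 30 usable)


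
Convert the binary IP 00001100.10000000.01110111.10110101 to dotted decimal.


00001100 = 12
10000000 = 128
01110111 = 119
10110101 = 181
IP: 12.128.119.181


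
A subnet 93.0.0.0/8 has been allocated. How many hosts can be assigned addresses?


Host bits = 32 - 8 = 24
Total addresses = 2^24 = 16777216
Usable = total - 2 (network and broadcast)
Usable hosts: 16777214


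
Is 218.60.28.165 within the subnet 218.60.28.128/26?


Subnet network: 218.60.28.128
Test IP AND mask: 218.60.28.128
Yes, 218.60.28.165 is in 218.60.28.128/26


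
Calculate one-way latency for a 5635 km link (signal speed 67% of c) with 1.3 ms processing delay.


Speed = 0.67 * 3e5 km/s = 201000 km/s
Propagation delay = 5635 / 201000 = 0.028 s = 28.0348 ms
Processing delay = 1.3 ms
Total one-way latency = 29.3348 ms


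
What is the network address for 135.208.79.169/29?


IP:   10000111.11010000.01001111.10101001
Mask: 11111111.11111111.11111111.11111000
AND operation:
Net:  10000111.11010000.01001111.10101000
Network: 135.208.79.168/29


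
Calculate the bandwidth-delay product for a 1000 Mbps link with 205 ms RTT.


BDP = bandwidth * RTT
= 1000 Mbps * 205 ms
= 1000 * 1e6 * 205 / 1000 bits
= 205000000 bits
= 25625000 bytes
= 25024.4141 KB
BDP = 205000000 bits (25625000 bytes)


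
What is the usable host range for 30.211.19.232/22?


Network: 30.211.16.0
Broadcast: 30.211.19.255
First usable = network + 1
Last usable = broadcast - 1
Range: 30.211.16.1 to 30.211.19.254


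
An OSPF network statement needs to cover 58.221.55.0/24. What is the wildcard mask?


Subnet mask: 255.255.255.0
Wildcard = 255.255.255.255 - subnet mask
255 - 255 = 0
255 - 255 = 0
255 - 255 = 0
255 - 0 = 255
Wildcard: 0.0.0.255


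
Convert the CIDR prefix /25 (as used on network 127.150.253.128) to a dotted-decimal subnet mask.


/25 means 25 network bits, 7 host bits
Binary: 11111111111111111111111110000000
Mask: 255.255.255.128


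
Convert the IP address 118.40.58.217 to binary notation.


118 = 01110110
40 = 00101000
58 = 00111010
217 = 11011001
Binary: 01110110.00101000.00111010.11011001


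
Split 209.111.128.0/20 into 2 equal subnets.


New prefix = 20 + 1 = 21
Each subnet has 2048 addresses
  209.111.128.0/21
  209.111.136.0/21
Subnets: 209.111.128.0/21, 209.111.136.0/21


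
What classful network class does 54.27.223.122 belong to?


First octet: 54
Binary: 00110110
0xxxxxxx -> Class A (1-126)
Class A, default mask 255.0.0.0 (/8)


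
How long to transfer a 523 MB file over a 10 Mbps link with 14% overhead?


Effective throughput = 10 * (1 - 14/100) = 8.6 Mbps
File size in Mb = 523 * 8 = 4184 Mb
Time = 4184 / 8.6
Time = 486.5116 seconds


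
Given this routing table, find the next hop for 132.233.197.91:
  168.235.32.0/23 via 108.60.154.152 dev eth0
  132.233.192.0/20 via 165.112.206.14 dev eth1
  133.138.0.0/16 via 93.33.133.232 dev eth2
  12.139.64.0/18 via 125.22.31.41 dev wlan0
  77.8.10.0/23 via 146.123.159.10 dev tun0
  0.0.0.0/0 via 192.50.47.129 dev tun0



Longest prefix match for 132.233.197.91:
  /23 168.235.32.0: no
  /20 132.233.192.0: MATCH
  /16 133.138.0.0: no
  /18 12.139.64.0: no
  /23 77.8.10.0: no
  /0 0.0.0.0: MATCH
Selected: next-hop 165.112.206.14 via eth1 (matched /20)


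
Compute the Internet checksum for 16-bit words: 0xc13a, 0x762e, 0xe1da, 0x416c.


Sum all words (with carry folding):
+ 0xc13a = 0xc13a
+ 0x762e = 0x3769
+ 0xe1da = 0x1944
+ 0x416c = 0x5ab0
One's complement: ~0x5ab0
Checksum = 0xa54f


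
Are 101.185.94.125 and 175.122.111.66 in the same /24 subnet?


Mask: 255.255.255.0
101.185.94.125 AND mask = 101.185.94.0
175.122.111.66 AND mask = 175.122.111.0
No, different subnets (101.185.94.0 vs 175.122.111.0)


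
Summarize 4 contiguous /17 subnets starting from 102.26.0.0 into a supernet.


Original prefix: /17
Number of subnets: 4 = 2^2
New prefix = 17 - 2 = 15
Supernet: 102.26.0.0/15


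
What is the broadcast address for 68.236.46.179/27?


Network: 68.236.46.160/27
Host bits = 5
Set all host bits to 1:
Broadcast: 68.236.46.191


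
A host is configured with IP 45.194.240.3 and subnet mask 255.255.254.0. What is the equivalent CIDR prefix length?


Binary: 11111111.11111111.11111110.00000000
Count leading 1s
Prefix: /23


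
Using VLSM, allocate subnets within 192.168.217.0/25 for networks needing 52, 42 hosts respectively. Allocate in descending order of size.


52 hosts -> /26 (62 usable): 192.168.217.0/26
42 hosts -> /26 (62 usable): 192.168.217.64/26
Allocation: 192.168.217.0/26 (52 hosts, 62 usable); 192.168.217.64/26 (42 hosts, 62 usable)


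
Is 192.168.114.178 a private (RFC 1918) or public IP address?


RFC 1918 private ranges:
  10.0.0.0/8 (10.0.0.0 - 10.255.255.255)
  172.16.0.0/12 (172.16.0.0 - 172.31.255.255)
  192.168.0.0/16 (192.168.0.0 - 192.168.255.255)
Private (in 192.168.0.0/16)


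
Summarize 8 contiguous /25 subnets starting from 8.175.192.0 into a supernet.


Original prefix: /25
Number of subnets: 8 = 2^3
New prefix = 25 - 3 = 22
Supernet: 8.175.192.0/22


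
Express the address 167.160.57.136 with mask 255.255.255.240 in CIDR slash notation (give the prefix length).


Binary: 11111111.11111111.11111111.11110000
Count leading 1s
Prefix: /28


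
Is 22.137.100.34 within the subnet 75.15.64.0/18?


Subnet network: 75.15.64.0
Test IP AND mask: 22.137.64.0
No, 22.137.100.34 is not in 75.15.64.0/18


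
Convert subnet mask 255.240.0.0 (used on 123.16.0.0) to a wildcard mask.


Subnet mask: 255.240.0.0
Wildcard = 255.255.255.255 - subnet mask
255 - 255 = 0
255 - 240 = 15
255 - 0 = 255
255 - 0 = 255
Wildcard: 0.15.255.255


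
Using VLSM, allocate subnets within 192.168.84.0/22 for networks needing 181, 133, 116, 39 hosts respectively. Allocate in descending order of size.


181 hosts -> /24 (254 usable): 192.168.84.0/24
133 hosts -> /24 (254 usable): 192.168.85.0/24
116 hosts -> /25 (126 usable): 192.168.86.0/25
39 hosts -> /26 (62 usable): 192.168.86.128/26
Allocation: 192.168.84.0/24 (181 hosts, 254 usable); 192.168.85.0/24 (133 hosts, 254 usable); 192.168.86.0/25 (116 hosts, 126 usable); 192.168.86.128/26 (39 hosts, 62 usable)


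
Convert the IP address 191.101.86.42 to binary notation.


191 = 10111111
101 = 01100101
86 = 01010110
42 = 00101010
Binary: 10111111.01100101.01010110.00101010


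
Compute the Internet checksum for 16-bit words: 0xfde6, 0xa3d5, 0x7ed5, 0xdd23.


Sum all words (with carry folding):
+ 0xfde6 = 0xfde6
+ 0xa3d5 = 0xa1bc
+ 0x7ed5 = 0x2092
+ 0xdd23 = 0xfdb5
One's complement: ~0xfdb5
Checksum = 0x024a


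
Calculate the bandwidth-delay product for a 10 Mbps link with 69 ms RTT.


BDP = bandwidth * RTT
= 10 Mbps * 69 ms
= 10 * 1e6 * 69 / 1000 bits
= 690000 bits
= 86250 bytes
= 84.2285 KB
BDP = 690000 bits (86250 bytes)


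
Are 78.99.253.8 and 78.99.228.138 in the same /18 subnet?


Mask: 255.255.192.0
78.99.253.8 AND mask = 78.99.192.0
78.99.228.138 AND mask = 78.99.192.0
Yes, same subnet (78.99.192.0)


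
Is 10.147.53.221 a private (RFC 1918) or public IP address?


RFC 1918 private ranges:
  10.0.0.0/8 (10.0.0.0 - 10.255.255.255)
  172.16.0.0/12 (172.16.0.0 - 172.31.255.255)
  192.168.0.0/16 (192.168.0.0 - 192.168.255.255)
Private (in 10.0.0.0/8)


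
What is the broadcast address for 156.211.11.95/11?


Network: 156.192.0.0/11
Host bits = 21
Set all host bits to 1:
Broadcast: 156.223.255.255


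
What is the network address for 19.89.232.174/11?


IP:   00010011.01011001.11101000.10101110
Mask: 11111111.11100000.00000000.00000000
AND operation:
Net:  00010011.01000000.00000000.00000000
Network: 19.64.0.0/11


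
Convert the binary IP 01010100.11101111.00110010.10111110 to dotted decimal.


01010100 = 84
11101111 = 239
00110010 = 50
10111110 = 190
IP: 84.239.50.190


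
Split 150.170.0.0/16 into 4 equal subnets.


New prefix = 16 + 2 = 18
Each subnet has 16384 addresses
  150.170.0.0/18
  150.170.64.0/18
  150.170.128.0/18
  150.170.192.0/18
Subnets: 150.170.0.0/18, 150.170.64.0/18, 150.170.128.0/18, 150.170.192.0/18


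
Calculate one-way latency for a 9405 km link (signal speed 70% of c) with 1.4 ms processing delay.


Speed = 0.7 * 3e5 km/s = 210000 km/s
Propagation delay = 9405 / 210000 = 0.0448 s = 44.7857 ms
Processing delay = 1.4 ms
Total one-way latency = 46.1857 ms


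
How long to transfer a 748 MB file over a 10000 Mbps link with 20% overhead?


Effective throughput = 10000 * (1 - 20/100) = 8000 Mbps
File size in Mb = 748 * 8 = 5984 Mb
Time = 5984 / 8000
Time = 0.748 seconds


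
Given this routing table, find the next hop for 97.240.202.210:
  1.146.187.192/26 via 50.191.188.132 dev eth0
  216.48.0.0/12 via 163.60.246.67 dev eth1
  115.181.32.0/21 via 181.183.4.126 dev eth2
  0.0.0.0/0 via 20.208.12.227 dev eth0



Longest prefix match for 97.240.202.210:
  /26 1.146.187.192: no
  /12 216.48.0.0: no
  /21 115.181.32.0: no
  /0 0.0.0.0: MATCH
Selected: next-hop 20.208.12.227 via eth0 (matched /0)


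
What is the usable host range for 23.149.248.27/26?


Network: 23.149.248.0
Broadcast: 23.149.248.63
First usable = network + 1
Last usable = broadcast - 1
Range: 23.149.248.1 to 23.149.248.62


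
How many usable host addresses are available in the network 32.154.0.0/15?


Host bits = 32 - 15 = 17
Total addresses = 2^17 = 131072
Usable = total - 2 (network and broadcast)
Usable hosts: 131070


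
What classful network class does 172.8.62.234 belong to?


First octet: 172
Binary: 10101100
10xxxxxx -> Class B (128-191)
Class B, default mask 255.255.0.0 (/16)


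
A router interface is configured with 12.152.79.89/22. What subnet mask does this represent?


/22 means 22 network bits, 10 host bits
Binary: 11111111111111111111110000000000
Mask: 255.255.252.0


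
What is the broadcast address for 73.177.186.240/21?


Network: 73.177.184.0/21
Host bits = 11
Set all host bits to 1:
Broadcast: 73.177.191.255


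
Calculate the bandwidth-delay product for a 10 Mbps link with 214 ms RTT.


BDP = bandwidth * RTT
= 10 Mbps * 214 ms
= 10 * 1e6 * 214 / 1000 bits
= 2140000 bits
= 267500 bytes
= 261.2305 KB
BDP = 2140000 bits (267500 bytes)


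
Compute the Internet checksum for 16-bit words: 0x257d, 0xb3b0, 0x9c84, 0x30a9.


Sum all words (with carry folding):
+ 0x257d = 0x257d
+ 0xb3b0 = 0xd92d
+ 0x9c84 = 0x75b2
+ 0x30a9 = 0xa65b
One's complement: ~0xa65b
Checksum = 0x59a4


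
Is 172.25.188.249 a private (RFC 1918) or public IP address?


RFC 1918 private ranges:
  10.0.0.0/8 (10.0.0.0 - 10.255.255.255)
  172.16.0.0/12 (172.16.0.0 - 172.31.255.255)
  192.168.0.0/16 (192.168.0.0 - 192.168.255.255)
Private (in 172.16.0.0/12)


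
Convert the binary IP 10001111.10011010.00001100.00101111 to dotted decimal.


10001111 = 143
10011010 = 154
00001100 = 12
00101111 = 47
IP: 143.154.12.47


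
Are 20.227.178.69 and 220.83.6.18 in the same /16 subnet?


Mask: 255.255.0.0
20.227.178.69 AND mask = 20.227.0.0
220.83.6.18 AND mask = 220.83.0.0
No, different subnets (20.227.0.0 vs 220.83.0.0)


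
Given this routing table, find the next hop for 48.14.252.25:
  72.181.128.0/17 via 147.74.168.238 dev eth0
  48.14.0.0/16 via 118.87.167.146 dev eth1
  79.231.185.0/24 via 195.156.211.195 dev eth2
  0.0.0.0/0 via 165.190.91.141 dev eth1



Longest prefix match for 48.14.252.25:
  /17 72.181.128.0: no
  /16 48.14.0.0: MATCH
  /24 79.231.185.0: no
  /0 0.0.0.0: MATCH
Selected: next-hop 118.87.167.146 via eth1 (matched /16)


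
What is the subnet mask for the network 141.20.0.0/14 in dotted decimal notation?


/14 means 14 network bits, 18 host bits
Binary: 11111111111111000000000000000000
Mask: 255.252.0.0


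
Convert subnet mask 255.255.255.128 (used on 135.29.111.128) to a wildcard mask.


Subnet mask: 255.255.255.128
Wildcard = 255.255.255.255 - subnet mask
255 - 255 = 0
255 - 255 = 0
255 - 255 = 0
255 - 128 = 127
Wildcard: 0.0.0.127


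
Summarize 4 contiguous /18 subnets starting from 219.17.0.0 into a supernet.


Original prefix: /18
Number of subnets: 4 = 2^2
New prefix = 18 - 2 = 16
Supernet: 219.17.0.0/16


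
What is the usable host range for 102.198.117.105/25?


Network: 102.198.117.0
Broadcast: 102.198.117.127
First usable = network + 1
Last usable = broadcast - 1
Range: 102.198.117.1 to 102.198.117.126


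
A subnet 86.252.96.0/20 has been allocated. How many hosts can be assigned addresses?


Host bits = 32 - 20 = 12
Total addresses = 2^12 = 4096
Usable = total - 2 (network and broadcast)
Usable hosts: 4094


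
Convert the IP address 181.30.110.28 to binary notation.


181 = 10110101
30 = 00011110
110 = 01101110
28 = 00011100
Binary: 10110101.00011110.01101110.00011100


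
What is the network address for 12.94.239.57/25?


IP:   00001100.01011110.11101111.00111001
Mask: 11111111.11111111.11111111.10000000
AND operation:
Net:  00001100.01011110.11101111.00000000
Network: 12.94.239.0/25


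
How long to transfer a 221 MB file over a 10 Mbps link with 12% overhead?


Effective throughput = 10 * (1 - 12/100) = 8.8 Mbps
File size in Mb = 221 * 8 = 1768 Mb
Time = 1768 / 8.8
Time = 200.9091 seconds


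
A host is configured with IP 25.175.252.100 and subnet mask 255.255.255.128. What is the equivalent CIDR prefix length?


Binary: 11111111.11111111.11111111.10000000
Count leading 1s
Prefix: /25


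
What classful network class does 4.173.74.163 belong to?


First octet: 4
Binary: 00000100
0xxxxxxx -> Class A (1-126)
Class A, default mask 255.0.0.0 (/8)


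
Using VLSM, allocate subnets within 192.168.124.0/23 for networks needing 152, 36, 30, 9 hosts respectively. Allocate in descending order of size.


152 hosts -> /24 (254 usable): 192.168.124.0/24
36 hosts -> /26 (62 usable): 192.168.125.0/26
30 hosts -> /27 (30 usable): 192.168.125.64/27
9 hosts -> /28 (14 usable): 192.168.125.96/28
Allocation: 192.168.124.0/24 (152 hosts, 254 usable); 192.168.125.0/26 (36 hosts, 62 usable); 192.168.125.64/27 (30 hosts, 30 usable); 192.168.125.96/28 (9 hosts, 14 usable)


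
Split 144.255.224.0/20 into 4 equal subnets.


New prefix = 20 + 2 = 22
Each subnet has 1024 addresses
  144.255.224.0/22
  144.255.228.0/22
  144.255.232.0/22
  144.255.236.0/22
Subnets: 144.255.224.0/22, 144.255.228.0/22, 144.255.232.0/22, 144.255.236.0/22


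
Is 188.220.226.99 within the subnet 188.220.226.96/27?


Subnet network: 188.220.226.96
Test IP AND mask: 188.220.226.96
Yes, 188.220.226.99 is in 188.220.226.96/27


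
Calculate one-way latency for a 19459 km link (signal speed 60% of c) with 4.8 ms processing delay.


Speed = 0.6 * 3e5 km/s = 180000 km/s
Propagation delay = 19459 / 180000 = 0.1081 s = 108.1056 ms
Processing delay = 4.8 ms
Total one-way latency = 112.9056 ms


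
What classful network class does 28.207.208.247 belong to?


First octet: 28
Binary: 00011100
0xxxxxxx -> Class A (1-126)
Class A, default mask 255.0.0.0 (/8)


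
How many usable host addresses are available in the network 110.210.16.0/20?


Host bits = 32 - 20 = 12
Total addresses = 2^12 = 4096
Usable = total - 2 (network and broadcast)
Usable hosts: 4094


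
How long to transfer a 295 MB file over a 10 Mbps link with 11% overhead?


Effective throughput = 10 * (1 - 11/100) = 8.9 Mbps
File size in Mb = 295 * 8 = 2360 Mb
Time = 2360 / 8.9
Time = 265.1685 seconds


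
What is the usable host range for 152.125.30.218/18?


Network: 152.125.0.0
Broadcast: 152.125.63.255
First usable = network + 1
Last usable = broadcast - 1
Range: 152.125.0.1 to 152.125.63.254


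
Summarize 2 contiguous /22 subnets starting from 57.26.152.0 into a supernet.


Original prefix: /22
Number of subnets: 2 = 2^1
New prefix = 22 - 1 = 21
Supernet: 57.26.152.0/21


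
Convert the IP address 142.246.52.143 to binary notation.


142 = 10001110
246 = 11110110
52 = 00110100
143 = 10001111
Binary: 10001110.11110110.00110100.10001111


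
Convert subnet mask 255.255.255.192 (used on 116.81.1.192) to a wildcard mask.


Subnet mask: 255.255.255.192
Wildcard = 255.255.255.255 - subnet mask
255 - 255 = 0
255 - 255 = 0
255 - 255 = 0
255 - 192 = 63
Wildcard: 0.0.0.63


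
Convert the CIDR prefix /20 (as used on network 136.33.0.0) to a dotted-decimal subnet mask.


/20 means 20 network bits, 12 host bits
Binary: 11111111111111111111000000000000
Mask: 255.255.240.0


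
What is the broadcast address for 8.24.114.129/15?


Network: 8.24.0.0/15
Host bits = 17
Set all host bits to 1:
Broadcast: 8.25.255.255


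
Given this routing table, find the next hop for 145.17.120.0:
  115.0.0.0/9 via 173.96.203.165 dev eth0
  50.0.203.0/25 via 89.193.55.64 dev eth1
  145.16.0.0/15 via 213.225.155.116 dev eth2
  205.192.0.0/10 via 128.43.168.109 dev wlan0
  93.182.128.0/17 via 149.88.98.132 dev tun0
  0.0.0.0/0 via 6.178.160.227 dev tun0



Longest prefix match for 145.17.120.0:
  /9 115.0.0.0: no
  /25 50.0.203.0: no
  /15 145.16.0.0: MATCH
  /10 205.192.0.0: no
  /17 93.182.128.0: no
  /0 0.0.0.0: MATCH
Selected: next-hop 213.225.155.116 via eth2 (matched /15)


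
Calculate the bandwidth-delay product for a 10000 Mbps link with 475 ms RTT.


BDP = bandwidth * RTT
= 10000 Mbps * 475 ms
= 10000 * 1e6 * 475 / 1000 bits
= 4750000000 bits
= 593750000 bytes
= 579833.9844 KB
BDP = 4750000000 bits (593750000 bytes)


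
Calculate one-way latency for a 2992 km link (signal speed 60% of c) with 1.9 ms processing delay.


Speed = 0.6 * 3e5 km/s = 180000 km/s
Propagation delay = 2992 / 180000 = 0.0166 s = 16.6222 ms
Processing delay = 1.9 ms
Total one-way latency = 18.5222 ms


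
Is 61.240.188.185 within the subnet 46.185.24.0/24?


Subnet network: 46.185.24.0
Test IP AND mask: 61.240.188.0
No, 61.240.188.185 is not in 46.185.24.0/24


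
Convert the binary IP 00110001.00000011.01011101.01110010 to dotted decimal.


00110001 = 49
00000011 = 3
01011101 = 93
01110010 = 114
IP: 49.3.93.114


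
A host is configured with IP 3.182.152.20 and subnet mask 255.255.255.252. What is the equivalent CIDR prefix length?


Binary: 11111111.11111111.11111111.11111100
Count leading 1s
Prefix: /30


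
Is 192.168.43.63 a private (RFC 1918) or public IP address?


RFC 1918 private ranges:
  10.0.0.0/8 (10.0.0.0 - 10.255.255.255)
  172.16.0.0/12 (172.16.0.0 - 172.31.255.255)
  192.168.0.0/16 (192.168.0.0 - 192.168.255.255)
Private (in 192.168.0.0/16)


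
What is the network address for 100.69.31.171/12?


IP:   01100100.01000101.00011111.10101011
Mask: 11111111.11110000.00000000.00000000
AND operation:
Net:  01100100.01000000.00000000.00000000
Network: 100.64.0.0/12


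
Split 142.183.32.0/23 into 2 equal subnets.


New prefix = 23 + 1 = 24
Each subnet has 256 addresses
  142.183.32.0/24
  142.183.33.0/24
Subnets: 142.183.32.0/24, 142.183.33.0/24


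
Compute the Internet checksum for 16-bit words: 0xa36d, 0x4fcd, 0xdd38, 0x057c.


Sum all words (with carry folding):
+ 0xa36d = 0xa36d
+ 0x4fcd = 0xf33a
+ 0xdd38 = 0xd073
+ 0x057c = 0xd5ef
One's complement: ~0xd5ef
Checksum = 0x2a10


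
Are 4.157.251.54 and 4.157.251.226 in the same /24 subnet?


Mask: 255.255.255.0
4.157.251.54 AND mask = 4.157.251.0
4.157.251.226 AND mask = 4.157.251.0
Yes, same subnet (4.157.251.0)


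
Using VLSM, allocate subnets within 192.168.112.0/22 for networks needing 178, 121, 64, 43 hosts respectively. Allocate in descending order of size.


178 hosts -> /24 (254 usable): 192.168.112.0/24
121 hosts -> /25 (126 usable): 192.168.113.0/25
64 hosts -> /25 (126 usable): 192.168.113.128/25
43 hosts -> /26 (62 usable): 192.168.114.0/26
Allocation: 192.168.112.0/24 (178 hosts, 254 usable); 192.168.113.0/25 (121 hosts, 126 usable); 192.168.113.128/25 (64 hosts, 126 usable); 192.168.114.0/26 (43 hosts, 62 usable)


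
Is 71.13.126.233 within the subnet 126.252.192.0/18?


Subnet network: 126.252.192.0
Test IP AND mask: 71.13.64.0
No, 71.13.126.233 is not in 126.252.192.0/18


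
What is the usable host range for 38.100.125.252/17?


Network: 38.100.0.0
Broadcast: 38.100.127.255
First usable = network + 1
Last usable = broadcast - 1
Range: 38.100.0.1 to 38.100.127.254


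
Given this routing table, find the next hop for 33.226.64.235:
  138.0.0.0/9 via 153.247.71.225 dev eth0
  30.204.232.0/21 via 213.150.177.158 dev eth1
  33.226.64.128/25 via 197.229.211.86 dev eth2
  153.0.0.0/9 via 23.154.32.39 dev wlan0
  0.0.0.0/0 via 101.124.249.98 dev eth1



Longest prefix match for 33.226.64.235:
  /9 138.0.0.0: no
  /21 30.204.232.0: no
  /25 33.226.64.128: MATCH
  /9 153.0.0.0: no
  /0 0.0.0.0: MATCH
Selected: next-hop 197.229.211.86 via eth2 (matched /25)


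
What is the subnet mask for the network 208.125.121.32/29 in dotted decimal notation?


/29 means 29 network bits, 3 host bits
Binary: 11111111111111111111111111111000
Mask: 255.255.255.248


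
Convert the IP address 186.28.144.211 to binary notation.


186 = 10111010
28 = 00011100
144 = 10010000
211 = 11010011
Binary: 10111010.00011100.10010000.11010011


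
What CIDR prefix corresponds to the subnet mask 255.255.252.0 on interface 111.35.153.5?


Binary: 11111111.11111111.11111100.00000000
Count leading 1s
Prefix: /22


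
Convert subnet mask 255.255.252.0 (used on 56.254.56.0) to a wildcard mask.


Subnet mask: 255.255.252.0
Wildcard = 255.255.255.255 - subnet mask
255 - 255 = 0
255 - 255 = 0
255 - 252 = 3
255 - 0 = 255
Wildcard: 0.0.3.255


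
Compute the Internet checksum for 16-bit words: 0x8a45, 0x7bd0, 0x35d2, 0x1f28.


Sum all words (with carry folding):
+ 0x8a45 = 0x8a45
+ 0x7bd0 = 0x0616
+ 0x35d2 = 0x3be8
+ 0x1f28 = 0x5b10
One's complement: ~0x5b10
Checksum = 0xa4ef


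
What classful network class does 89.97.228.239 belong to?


First octet: 89
Binary: 01011001
0xxxxxxx -> Class A (1-126)
Class A, default mask 255.0.0.0 (/8)


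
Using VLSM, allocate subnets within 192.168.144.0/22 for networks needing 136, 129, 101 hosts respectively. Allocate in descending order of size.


136 hosts -> /24 (254 usable): 192.168.144.0/24
129 hosts -> /24 (254 usable): 192.168.145.0/24
101 hosts -> /25 (126 usable): 192.168.146.0/25
Allocation: 192.168.144.0/24 (136 hosts, 254 usable); 192.168.145.0/24 (129 hosts, 254 usable); 192.168.146.0/25 (101 hosts, 126 usable)


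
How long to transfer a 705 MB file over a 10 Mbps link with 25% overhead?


Effective throughput = 10 * (1 - 25/100) = 7.5 Mbps
File size in Mb = 705 * 8 = 5640 Mb
Time = 5640 / 7.5
Time = 752 seconds


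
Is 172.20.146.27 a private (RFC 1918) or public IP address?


RFC 1918 private ranges:
  10.0.0.0/8 (10.0.0.0 - 10.255.255.255)
  172.16.0.0/12 (172.16.0.0 - 172.31.255.255)
  192.168.0.0/16 (192.168.0.0 - 192.168.255.255)
Private (in 172.16.0.0/12)


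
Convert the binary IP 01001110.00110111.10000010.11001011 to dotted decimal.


01001110 = 78
00110111 = 55
10000010 = 130
11001011 = 203
IP: 78.55.130.203


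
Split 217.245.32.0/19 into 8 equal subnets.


New prefix = 19 + 3 = 22
Each subnet has 1024 addresses
  217.245.32.0/22
  217.245.36.0/22
  217.245.40.0/22
  217.245.44.0/22
  217.245.48.0/22
  217.245.52.0/22
  217.245.56.0/22
  217.245.60.0/22
Subnets: 217.245.32.0/22, 217.245.36.0/22, 217.245.40.0/22, 217.245.44.0/22, 217.245.48.0/22, 217.245.52.0/22, 217.245.56.0/22, 217.245.60.0/22


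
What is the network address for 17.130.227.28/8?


IP:   00010001.10000010.11100011.00011100
Mask: 11111111.00000000.00000000.00000000
AND operation:
Net:  00010001.00000000.00000000.00000000
Network: 17.0.0.0/8


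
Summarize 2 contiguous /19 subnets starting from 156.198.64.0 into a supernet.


Original prefix: /19
Number of subnets: 2 = 2^1
New prefix = 19 - 1 = 18
Supernet: 156.198.64.0/18


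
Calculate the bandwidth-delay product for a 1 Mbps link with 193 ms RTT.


BDP = bandwidth * RTT
= 1 Mbps * 193 ms
= 1 * 1e6 * 193 / 1000 bits
= 193000 bits
= 24125 bytes
= 23.5596 KB
BDP = 193000 bits (24125 bytes)


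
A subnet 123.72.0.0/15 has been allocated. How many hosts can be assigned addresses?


Host bits = 32 - 15 = 17
Total addresses = 2^17 = 131072
Usable = total - 2 (network and broadcast)
Usable hosts: 131070


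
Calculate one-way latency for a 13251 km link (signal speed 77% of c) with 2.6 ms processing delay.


Speed = 0.77 * 3e5 km/s = 231000 km/s
Propagation delay = 13251 / 231000 = 0.0574 s = 57.3636 ms
Processing delay = 2.6 ms
Total one-way latency = 59.9636 ms


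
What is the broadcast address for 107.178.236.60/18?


Network: 107.178.192.0/18
Host bits = 14
Set all host bits to 1:
Broadcast: 107.178.255.255


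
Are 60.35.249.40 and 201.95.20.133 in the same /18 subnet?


Mask: 255.255.192.0
60.35.249.40 AND mask = 60.35.192.0
201.95.20.133 AND mask = 201.95.0.0
No, different subnets (60.35.192.0 vs 201.95.0.0)


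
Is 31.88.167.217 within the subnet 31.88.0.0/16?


Subnet network: 31.88.0.0
Test IP AND mask: 31.88.0.0
Yes, 31.88.167.217 is in 31.88.0.0/16


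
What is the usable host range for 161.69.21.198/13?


Network: 161.64.0.0
Broadcast: 161.71.255.255
First usable = network + 1
Last usable = broadcast - 1
Range: 161.64.0.1 to 161.71.255.254


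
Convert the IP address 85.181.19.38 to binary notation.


85 = 01010101
181 = 10110101
19 = 00010011
38 = 00100110
Binary: 01010101.10110101.00010011.00100110


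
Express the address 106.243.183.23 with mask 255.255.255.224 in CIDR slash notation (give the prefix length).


Binary: 11111111.11111111.11111111.11100000
Count leading 1s
Prefix: /27


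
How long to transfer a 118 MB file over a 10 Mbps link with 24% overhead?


Effective throughput = 10 * (1 - 24/100) = 7.6 Mbps
File size in Mb = 118 * 8 = 944 Mb
Time = 944 / 7.6
Time = 124.2105 seconds


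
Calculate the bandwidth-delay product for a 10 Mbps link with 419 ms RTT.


BDP = bandwidth * RTT
= 10 Mbps * 419 ms
= 10 * 1e6 * 419 / 1000 bits
= 4190000 bits
= 523750 bytes
= 511.4746 KB
BDP = 4190000 bits (523750 bytes)


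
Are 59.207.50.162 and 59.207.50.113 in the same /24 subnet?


Mask: 255.255.255.0
59.207.50.162 AND mask = 59.207.50.0
59.207.50.113 AND mask = 59.207.50.0
Yes, same subnet (59.207.50.0)


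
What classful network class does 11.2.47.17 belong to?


First octet: 11
Binary: 00001011
0xxxxxxx -> Class A (1-126)
Class A, default mask 255.0.0.0 (/8)


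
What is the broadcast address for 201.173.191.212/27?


Network: 201.173.191.192/27
Host bits = 5
Set all host bits to 1:
Broadcast: 201.173.191.223


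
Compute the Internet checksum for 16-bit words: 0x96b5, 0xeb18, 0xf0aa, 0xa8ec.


Sum all words (with carry folding):
+ 0x96b5 = 0x96b5
+ 0xeb18 = 0x81ce
+ 0xf0aa = 0x7279
+ 0xa8ec = 0x1b66
One's complement: ~0x1b66
Checksum = 0xe499


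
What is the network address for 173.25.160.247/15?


IP:   10101101.00011001.10100000.11110111
Mask: 11111111.11111110.00000000.00000000
AND operation:
Net:  10101101.00011000.00000000.00000000
Network: 173.24.0.0/15


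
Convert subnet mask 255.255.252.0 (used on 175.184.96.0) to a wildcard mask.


Subnet mask: 255.255.252.0
Wildcard = 255.255.255.255 - subnet mask
255 - 255 = 0
255 - 255 = 0
255 - 252 = 3
255 - 0 = 255
Wildcard: 0.0.3.255
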